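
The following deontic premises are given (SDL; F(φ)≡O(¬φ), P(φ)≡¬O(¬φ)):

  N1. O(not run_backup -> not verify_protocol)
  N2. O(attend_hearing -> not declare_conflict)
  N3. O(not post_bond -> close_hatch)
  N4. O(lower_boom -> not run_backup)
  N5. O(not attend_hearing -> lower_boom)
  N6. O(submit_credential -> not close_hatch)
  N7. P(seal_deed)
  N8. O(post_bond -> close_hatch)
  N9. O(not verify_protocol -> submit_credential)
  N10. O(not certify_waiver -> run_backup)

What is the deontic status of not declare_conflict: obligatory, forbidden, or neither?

By case analysis on not post_bond: premise 3 gives O(not post_bond -> close_hatch) and premise 8 gives O(post_bond -> close_hatch), so O(close_hatch) either way.
Premise 6 is O(submit_credential -> not close_hatch); contrapositively O(close_hatch -> not submit_credential). Since O(close_hatch) holds, K gives O(not submit_credential).
The contrapositive of premise 9 (O(not verify_protocol -> submit_credential)) is O(not submit_credential -> verify_protocol), and O(not submit_credential) is already established, so O(verify_protocol).
Premise 1, O(not run_backup -> not verify_protocol), contraposes to O(verify_protocol -> run_backup); with O(verify_protocol) we get O(run_backup).
Premise 4, O(lower_boom -> not run_backup), contraposes to O(run_backup -> not lower_boom); with O(run_backup) we get O(not lower_boom).
Premise 5, O(not attend_hearing -> lower_boom), contraposes to O(not lower_boom -> attend_hearing); with O(not lower_boom) we get O(attend_hearing).
From O(attend_hearing) and premise 2, O(attend_hearing -> not declare_conflict), we obtain O(not declare_conflict).
Premises 7, 10 do not contribute to this derivation.
Hence not declare_conflict is obligatory.

Obligatory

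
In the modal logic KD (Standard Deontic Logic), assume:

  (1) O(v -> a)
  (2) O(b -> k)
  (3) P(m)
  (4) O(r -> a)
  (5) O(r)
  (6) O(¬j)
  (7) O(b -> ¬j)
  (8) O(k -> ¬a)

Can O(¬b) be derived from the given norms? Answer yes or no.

Premise 5 gives O(r).
From O(r) and premise 4, O(r -> a), we obtain O(a).
Premise 8 is O(k -> ¬a); contrapositively O(a -> ¬k). Since O(a) holds, K gives O(¬k).
Premise 2 is O(b -> k); contrapositively O(¬k -> ¬b). Since O(¬k) holds, K gives O(¬b).
Premises 1, 3, 6, 7 do not contribute to this derivation.
So O(¬b) follows.

Yes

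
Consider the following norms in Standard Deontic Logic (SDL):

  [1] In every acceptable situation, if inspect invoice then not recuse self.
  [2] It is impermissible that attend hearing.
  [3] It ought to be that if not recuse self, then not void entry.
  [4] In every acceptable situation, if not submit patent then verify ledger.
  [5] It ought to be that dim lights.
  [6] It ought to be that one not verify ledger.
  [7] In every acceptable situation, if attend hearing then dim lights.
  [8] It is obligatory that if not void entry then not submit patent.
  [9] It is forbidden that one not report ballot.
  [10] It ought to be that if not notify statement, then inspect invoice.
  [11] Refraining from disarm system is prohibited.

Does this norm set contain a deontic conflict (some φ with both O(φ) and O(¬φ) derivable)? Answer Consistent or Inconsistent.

Premise 7 is O(attend_hearing → dim_lights); even if O(dim_lights) held, inferring O(attend_hearing) would be affirming the consequent — invalid.
So O(attend_hearing) is not derivable, and the apparent clash with O(¬attend_hearing) does not arise.
A world satisfying every obligation exists (e.g. attend_hearing=false, dim_lights=true, disarm_system=true, inspect_invoice=false, notify_statement=true, recuse_self=true, report_ballot=true, submit_patent=true, verify_ledger=false, void_entry=true); no atom is both obligatory and forbidden, so the set is consistent.

Consistent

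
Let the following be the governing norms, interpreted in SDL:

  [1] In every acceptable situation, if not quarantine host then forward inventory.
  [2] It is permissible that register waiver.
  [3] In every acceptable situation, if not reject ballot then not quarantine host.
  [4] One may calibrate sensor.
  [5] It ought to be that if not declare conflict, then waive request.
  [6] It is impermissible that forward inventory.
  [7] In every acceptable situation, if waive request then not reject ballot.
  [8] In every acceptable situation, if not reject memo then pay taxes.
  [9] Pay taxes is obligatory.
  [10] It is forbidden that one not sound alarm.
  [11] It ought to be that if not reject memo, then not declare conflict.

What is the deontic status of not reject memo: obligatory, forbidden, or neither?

Forbidden

Premise 6 is F(forward_inventory), i.e. O(¬forward_inventory).
Premise 1, O(¬quarantine_host → forward_inventory), contraposes to O(¬forward_inventory → quarantine_host); with O(¬forward_inventory) we get O(quarantine_host).
Premise 3 is O(¬reject_ballot → ¬quarantine_host); contrapositively O(quarantine_host → reject_ballot). Since O(quarantine_host) holds, K gives O(reject_ballot).
Premise 7 is O(waive_request → ¬reject_ballot); contrapositively O(reject_ballot → ¬waive_request). Since O(reject_ballot) holds, K gives O(¬waive_request).
Premise 5, O(¬declare_conflict → waive_request), contraposes to O(¬waive_request → declare_conflict); with O(¬waive_request) we get O(declare_conflict).
Premise 11 is O(¬reject_memo → ¬declare_conflict); contrapositively O(declare_conflict → reject_memo). Since O(declare_conflict) holds, K gives O(reject_memo).
Premises 2, 4, 8, 9, 10 do not contribute to this derivation.
Thus O(reject_memo), which is F(¬reject_memo): ¬reject_memo is forbidden.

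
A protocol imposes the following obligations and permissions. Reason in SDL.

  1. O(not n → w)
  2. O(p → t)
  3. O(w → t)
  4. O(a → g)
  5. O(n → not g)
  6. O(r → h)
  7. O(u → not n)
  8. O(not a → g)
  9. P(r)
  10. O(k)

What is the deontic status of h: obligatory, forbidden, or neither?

Neither

Premise 6 is O(r → h), but O(r) is not derivable from the premises (the permission P(r) asserts only not O(not r), not O(r)), so it does not yield O(h).
No premise or chain of K-axiom applications forces O(h), and none forces O(not h). So h is neither obligatory nor forbidden under these norms.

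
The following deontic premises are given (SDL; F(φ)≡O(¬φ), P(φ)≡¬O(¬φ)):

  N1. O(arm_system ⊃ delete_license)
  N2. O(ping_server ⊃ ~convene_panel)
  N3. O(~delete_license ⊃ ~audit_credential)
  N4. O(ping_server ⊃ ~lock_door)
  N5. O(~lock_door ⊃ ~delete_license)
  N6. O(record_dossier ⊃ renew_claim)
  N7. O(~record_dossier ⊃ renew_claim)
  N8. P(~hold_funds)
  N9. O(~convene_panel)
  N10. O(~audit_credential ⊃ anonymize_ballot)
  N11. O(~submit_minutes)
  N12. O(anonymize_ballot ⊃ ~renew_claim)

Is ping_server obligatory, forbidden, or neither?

Premises 7 and 6 are O(~record_dossier ⊃ renew_claim) and O(record_dossier ⊃ renew_claim); every ideal world satisfies ~record_dossier or record_dossier, so in either case renew_claim holds — hence O(renew_claim).
Premise 12, O(anonymize_ballot ⊃ ~renew_claim), contraposes to O(renew_claim ⊃ ~anonymize_ballot); with O(renew_claim) we get O(~anonymize_ballot).
The contrapositive of premise 10 (O(~audit_credential ⊃ anonymize_ballot)) is O(~anonymize_ballot ⊃ audit_credential), and O(~anonymize_ballot) is already established, so O(audit_credential).
Premise 3 is O(~delete_license ⊃ ~audit_credential); contrapositively O(audit_credential ⊃ delete_license). Since O(audit_credential) holds, K gives O(delete_license).
Premise 5, O(~lock_door ⊃ ~delete_license), contraposes to O(delete_license ⊃ lock_door); with O(delete_license) we get O(lock_door).
Premise 4 is O(ping_server ⊃ ~lock_door); contrapositively O(lock_door ⊃ ~ping_server). Since O(lock_door) holds, K gives O(~ping_server).
Premises 1, 2, 8, 9, 11 do not contribute to this derivation.
Thus O(~ping_server), which is F(ping_server): ping_server is forbidden.

Forbidden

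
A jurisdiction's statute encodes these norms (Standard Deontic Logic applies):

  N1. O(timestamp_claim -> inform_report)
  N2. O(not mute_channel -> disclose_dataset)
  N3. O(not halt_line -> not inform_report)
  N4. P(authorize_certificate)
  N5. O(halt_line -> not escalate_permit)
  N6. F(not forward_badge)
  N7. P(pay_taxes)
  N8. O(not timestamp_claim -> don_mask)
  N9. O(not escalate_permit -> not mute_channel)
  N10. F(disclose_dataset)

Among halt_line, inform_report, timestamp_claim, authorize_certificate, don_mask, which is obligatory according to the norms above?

F(disclose_dataset) at premise 10 means O(not disclose_dataset).
Premise 2, O(not mute_channel -> disclose_dataset), contraposes to O(not disclose_dataset -> mute_channel); with O(not disclose_dataset) we get O(mute_channel).
The contrapositive of premise 9 (O(not escalate_permit -> not mute_channel)) is O(mute_channel -> escalate_permit), and O(mute_channel) is already established, so O(escalate_permit).
Premise 5 is O(halt_line -> not escalate_permit); contrapositively O(escalate_permit -> not halt_line). Since O(escalate_permit) holds, K gives O(not halt_line).
With premise 3, O(not halt_line -> not inform_report), the K-axiom yields O(not inform_report).
Premise 1 is O(timestamp_claim -> inform_report); contrapositively O(not inform_report -> not timestamp_claim). Since O(not inform_report) holds, K gives O(not timestamp_claim).
Premise 8 is O(not timestamp_claim -> don_mask); since O(not timestamp_claim), deontic closure gives O(don_mask).
So O(don_mask) holds — don_mask is obligatory. None of the other listed options is made obligatory by any chain of premises.

don_mask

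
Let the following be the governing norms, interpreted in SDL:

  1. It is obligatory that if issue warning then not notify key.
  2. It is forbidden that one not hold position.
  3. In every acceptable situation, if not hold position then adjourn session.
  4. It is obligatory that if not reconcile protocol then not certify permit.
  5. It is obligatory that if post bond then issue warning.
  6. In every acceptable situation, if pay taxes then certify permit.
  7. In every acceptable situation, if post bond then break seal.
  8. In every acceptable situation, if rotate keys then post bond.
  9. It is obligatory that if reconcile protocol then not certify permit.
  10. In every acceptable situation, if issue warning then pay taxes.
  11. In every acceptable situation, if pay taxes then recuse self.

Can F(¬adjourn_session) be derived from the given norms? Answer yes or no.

Premise 3 is O(¬hold_position → adjourn_session), but O(¬hold_position) is not derivable from the premises, so it does not yield O(adjourn_session).
No other premise forces O(adjourn_session). An ideal world satisfying every premise can still have ¬adjourn_session true, so F(¬adjourn_session) is not derivable.

No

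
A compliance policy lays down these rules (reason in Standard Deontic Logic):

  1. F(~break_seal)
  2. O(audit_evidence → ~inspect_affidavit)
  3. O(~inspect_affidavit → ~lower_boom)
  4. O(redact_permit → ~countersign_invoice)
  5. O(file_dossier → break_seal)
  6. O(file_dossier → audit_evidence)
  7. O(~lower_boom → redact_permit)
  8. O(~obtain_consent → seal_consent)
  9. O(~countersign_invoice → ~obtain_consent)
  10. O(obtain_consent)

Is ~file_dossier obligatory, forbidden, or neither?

From premise 10 we have O(obtain_consent).
The contrapositive of premise 9 (O(~countersign_invoice → ~obtain_consent)) is O(obtain_consent → countersign_invoice), and O(obtain_consent) is already established, so O(countersign_invoice).
The contrapositive of premise 4 (O(redact_permit → ~countersign_invoice)) is O(countersign_invoice → ~redact_permit), and O(countersign_invoice) is already established, so O(~redact_permit).
Premise 7, O(~lower_boom → redact_permit), contraposes to O(~redact_permit → lower_boom); with O(~redact_permit) we get O(lower_boom).
The contrapositive of premise 3 (O(~inspect_affidavit → ~lower_boom)) is O(lower_boom → inspect_affidavit), and O(lower_boom) is already established, so O(inspect_affidavit).
The contrapositive of premise 2 (O(audit_evidence → ~inspect_affidavit)) is O(inspect_affidavit → ~audit_evidence), and O(inspect_affidavit) is already established, so O(~audit_evidence).
The contrapositive of premise 6 (O(file_dossier → audit_evidence)) is O(~audit_evidence → ~file_dossier), and O(~audit_evidence) is already established, so O(~file_dossier).
Premises 1, 5, 8 do not contribute to this derivation.
Hence ~file_dossier is obligatory.

Obligatory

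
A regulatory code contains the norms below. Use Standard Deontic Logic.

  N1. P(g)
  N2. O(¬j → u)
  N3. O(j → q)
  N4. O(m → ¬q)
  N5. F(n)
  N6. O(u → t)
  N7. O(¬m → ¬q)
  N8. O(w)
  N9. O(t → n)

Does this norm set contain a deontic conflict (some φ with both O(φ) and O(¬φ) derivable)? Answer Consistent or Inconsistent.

By case analysis on m: premise 4 gives O(m → ¬q) and premise 7 gives O(¬m → ¬q), so O(¬q) either way.
Premise 3, O(j → q), contraposes to O(¬q → ¬j); with O(¬q) we get O(¬j).
Applying K to premise 2 (O(¬j → u)) and O(¬j) yields O(u).
From O(u) and premise 6, O(u → t), we obtain O(t).
Applying K to premise 9 (O(t → n)) and O(t) yields O(n).
However, F(n) at premise 5 amounts to O(¬n).
We now have both O(n) and O(¬n) — n is simultaneously obligatory and forbidden, violating the D-axiom.

Inconsistent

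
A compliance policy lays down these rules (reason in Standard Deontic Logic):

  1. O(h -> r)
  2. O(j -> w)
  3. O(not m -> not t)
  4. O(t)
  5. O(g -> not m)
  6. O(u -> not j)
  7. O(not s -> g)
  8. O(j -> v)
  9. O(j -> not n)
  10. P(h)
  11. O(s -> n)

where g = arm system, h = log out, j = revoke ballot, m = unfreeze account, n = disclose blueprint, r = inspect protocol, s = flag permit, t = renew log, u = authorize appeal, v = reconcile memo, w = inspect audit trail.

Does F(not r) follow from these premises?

Premise 1 is O(h -> r), but O(h) is not derivable from the premises (the permission P(h) asserts only not O(not h), not O(h)), so it does not yield O(r).
No other premise forces O(r). An ideal world satisfying every premise can still have not r true, so F(not r) is not derivable.

No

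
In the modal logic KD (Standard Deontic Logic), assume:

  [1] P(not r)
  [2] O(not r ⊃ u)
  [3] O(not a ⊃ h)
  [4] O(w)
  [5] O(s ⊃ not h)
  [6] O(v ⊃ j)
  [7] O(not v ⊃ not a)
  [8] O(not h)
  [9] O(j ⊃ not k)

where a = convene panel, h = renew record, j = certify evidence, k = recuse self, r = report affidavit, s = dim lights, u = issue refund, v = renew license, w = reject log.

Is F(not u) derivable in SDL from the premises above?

Premise 2 is O(not r ⊃ u), but O(not r) is not derivable from the premises (the permission P(not r) asserts only not O(r), not O(not r)), so it does not yield O(u).
No other premise forces O(u). An ideal world satisfying every premise can still have not u true, so F(not u) is not derivable.

No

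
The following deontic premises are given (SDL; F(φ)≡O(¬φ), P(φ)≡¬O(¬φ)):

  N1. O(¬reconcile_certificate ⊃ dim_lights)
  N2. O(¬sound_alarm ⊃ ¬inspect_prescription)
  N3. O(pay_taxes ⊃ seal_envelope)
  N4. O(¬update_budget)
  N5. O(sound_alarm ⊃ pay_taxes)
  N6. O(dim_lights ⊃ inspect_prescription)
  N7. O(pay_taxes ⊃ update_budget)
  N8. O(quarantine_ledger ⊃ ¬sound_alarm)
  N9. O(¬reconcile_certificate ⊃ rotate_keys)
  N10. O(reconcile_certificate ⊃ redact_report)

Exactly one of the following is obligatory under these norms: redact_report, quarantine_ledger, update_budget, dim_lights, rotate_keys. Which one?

Premise 4 states O(¬update_budget) outright.
The contrapositive of premise 7 (O(pay_taxes ⊃ update_budget)) is O(¬update_budget ⊃ ¬pay_taxes), and O(¬update_budget) is already established, so O(¬pay_taxes).
Premise 5, O(sound_alarm ⊃ pay_taxes), contraposes to O(¬pay_taxes ⊃ ¬sound_alarm); with O(¬pay_taxes) we get O(¬sound_alarm).
Premise 2 is O(¬sound_alarm ⊃ ¬inspect_prescription); since O(¬sound_alarm), deontic closure gives O(¬inspect_prescription).
The contrapositive of premise 6 (O(dim_lights ⊃ inspect_prescription)) is O(¬inspect_prescription ⊃ ¬dim_lights), and O(¬inspect_prescription) is already established, so O(¬dim_lights).
Premise 1 is O(¬reconcile_certificate ⊃ dim_lights); contrapositively O(¬dim_lights ⊃ reconcile_certificate). Since O(¬dim_lights) holds, K gives O(reconcile_certificate).
Applying K to premise 10 (O(reconcile_certificate ⊃ redact_report)) and O(reconcile_certificate) yields O(redact_report).
So O(redact_report) holds — redact_report is obligatory. None of the other listed options is made obligatory by any chain of premises.

redact_report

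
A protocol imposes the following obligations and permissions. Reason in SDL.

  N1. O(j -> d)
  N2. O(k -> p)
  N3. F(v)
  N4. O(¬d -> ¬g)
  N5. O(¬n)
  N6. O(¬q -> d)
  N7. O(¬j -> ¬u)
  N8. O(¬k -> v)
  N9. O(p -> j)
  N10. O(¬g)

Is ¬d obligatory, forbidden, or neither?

Premise 3 is F(v), i.e. O(¬v).
Premise 8 is O(¬k -> v); contrapositively O(¬v -> k). Since O(¬v) holds, K gives O(k).
Applying K to premise 2 (O(k -> p)) and O(k) yields O(p).
With premise 9, O(p -> j), the K-axiom yields O(j).
Premise 1 is O(j -> d); since O(j), deontic closure gives O(d).
Premises 4, 5, 6, 7, 10 do not contribute to this derivation.
Thus O(d), which is F(¬d): ¬d is forbidden.

Forbidden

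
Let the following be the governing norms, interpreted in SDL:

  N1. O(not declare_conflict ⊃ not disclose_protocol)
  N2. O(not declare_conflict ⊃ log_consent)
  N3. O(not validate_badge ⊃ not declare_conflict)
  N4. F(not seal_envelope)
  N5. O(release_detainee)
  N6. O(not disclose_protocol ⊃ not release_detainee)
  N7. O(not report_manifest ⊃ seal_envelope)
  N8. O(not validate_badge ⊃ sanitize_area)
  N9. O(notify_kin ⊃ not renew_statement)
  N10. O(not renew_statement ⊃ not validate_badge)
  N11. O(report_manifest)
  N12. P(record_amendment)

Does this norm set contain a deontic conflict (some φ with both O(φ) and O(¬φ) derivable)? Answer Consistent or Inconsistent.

Premise 7 is O(not report_manifest ⊃ seal_envelope); even if O(seal_envelope) held, inferring O(not report_manifest) would be affirming the consequent — invalid.
So O(not report_manifest) is not derivable, and the apparent clash with O(report_manifest) does not arise.
A world satisfying every obligation exists (e.g. declare_conflict=true, disclose_protocol=true, log_consent=false, notify_kin=false, record_amendment=false, release_detainee=true, renew_statement=true, report_manifest=true, sanitize_area=false, seal_envelope=true, validate_badge=true); no atom is both obligatory and forbidden, so the set is consistent.

Consistent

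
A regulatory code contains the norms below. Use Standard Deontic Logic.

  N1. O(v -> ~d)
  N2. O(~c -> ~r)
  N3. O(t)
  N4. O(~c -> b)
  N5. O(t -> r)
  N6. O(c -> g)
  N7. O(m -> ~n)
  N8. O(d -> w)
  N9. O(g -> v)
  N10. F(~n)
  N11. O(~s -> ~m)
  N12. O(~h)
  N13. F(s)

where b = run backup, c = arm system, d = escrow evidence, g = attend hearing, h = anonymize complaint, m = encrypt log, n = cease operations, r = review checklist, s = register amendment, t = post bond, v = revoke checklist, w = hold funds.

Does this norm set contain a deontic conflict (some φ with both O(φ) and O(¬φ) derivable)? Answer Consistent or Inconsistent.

Premise 7 is O(m -> ~n), but O(m) is not derivable from the premises, so it does not yield O(~n).
So O(~n) is not derivable, and the apparent clash with O(n) does not arise.
A world satisfying every obligation exists (e.g. b=false, c=true, d=false, g=true, h=false, m=false, n=true, r=true, s=false, t=true, v=true, w=false); no atom is both obligatory and forbidden, so the set is consistent.

Consistent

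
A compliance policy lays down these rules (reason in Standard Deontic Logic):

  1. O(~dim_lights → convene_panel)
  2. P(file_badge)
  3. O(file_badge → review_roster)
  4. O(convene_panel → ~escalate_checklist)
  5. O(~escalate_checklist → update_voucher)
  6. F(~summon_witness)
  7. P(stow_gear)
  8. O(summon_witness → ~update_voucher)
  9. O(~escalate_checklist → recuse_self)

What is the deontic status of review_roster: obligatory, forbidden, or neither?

Neither

Premise 3 is O(file_badge → review_roster), but O(file_badge) is not derivable from the premises (the permission P(file_badge) asserts only ~O(~file_badge), not O(file_badge)), so it does not yield O(review_roster).
No premise or chain of K-axiom applications forces O(review_roster), and none forces O(~review_roster). So review_roster is neither obligatory nor forbidden under these norms.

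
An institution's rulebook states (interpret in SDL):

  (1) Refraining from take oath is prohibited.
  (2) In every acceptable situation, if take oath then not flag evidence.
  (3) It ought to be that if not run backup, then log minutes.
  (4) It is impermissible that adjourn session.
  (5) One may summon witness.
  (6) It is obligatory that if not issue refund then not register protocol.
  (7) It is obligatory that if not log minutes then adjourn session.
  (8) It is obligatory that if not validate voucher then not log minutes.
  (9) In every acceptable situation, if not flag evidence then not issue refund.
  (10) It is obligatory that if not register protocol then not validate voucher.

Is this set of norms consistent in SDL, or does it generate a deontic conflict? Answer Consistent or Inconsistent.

Inconsistent

F(adjourn_session) at premise 4 means O(¬adjourn_session).
Premise 7, O(¬log_minutes → adjourn_session), contraposes to O(¬adjourn_session → log_minutes); with O(¬adjourn_session) we get O(log_minutes).
Premise 8 is O(¬validate_voucher → ¬log_minutes); contrapositively O(log_minutes → validate_voucher). Since O(log_minutes) holds, K gives O(validate_voucher).
Premise 10 is O(¬register_protocol → ¬validate_voucher); contrapositively O(validate_voucher → register_protocol). Since O(validate_voucher) holds, K gives O(register_protocol).
The contrapositive of premise 6 (O(¬issue_refund → ¬register_protocol)) is O(register_protocol → issue_refund), and O(register_protocol) is already established, so O(issue_refund).
Premise 9 is O(¬flag_evidence → ¬issue_refund); contrapositively O(issue_refund → flag_evidence). Since O(issue_refund) holds, K gives O(flag_evidence).
The contrapositive of premise 2 (O(take_oath → ¬flag_evidence)) is O(flag_evidence → ¬take_oath), and O(flag_evidence) is already established, so O(¬take_oath).
However, F(¬take_oath) at premise 1 amounts to O(take_oath).
We now have both O(¬take_oath) and O(take_oath) — take_oath is simultaneously obligatory and forbidden, violating the D-axiom.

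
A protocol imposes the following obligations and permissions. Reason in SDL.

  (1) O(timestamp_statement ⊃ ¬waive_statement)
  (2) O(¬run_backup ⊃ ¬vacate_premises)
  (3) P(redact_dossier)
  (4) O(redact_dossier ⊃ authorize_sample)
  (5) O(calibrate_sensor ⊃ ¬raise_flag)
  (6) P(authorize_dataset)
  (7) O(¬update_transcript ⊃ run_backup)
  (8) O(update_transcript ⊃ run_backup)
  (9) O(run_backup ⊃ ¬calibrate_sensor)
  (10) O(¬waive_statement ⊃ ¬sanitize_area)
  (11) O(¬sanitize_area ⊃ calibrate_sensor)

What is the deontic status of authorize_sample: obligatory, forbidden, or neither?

Neither

Premise 4 is O(redact_dossier ⊃ authorize_sample), but O(redact_dossier) is not derivable from the premises (the permission P(redact_dossier) asserts only ¬O(¬redact_dossier), not O(redact_dossier)), so it does not yield O(authorize_sample).
No premise or chain of K-axiom applications forces O(authorize_sample), and none forces O(¬authorize_sample). So authorize_sample is neither obligatory nor forbidden under these norms.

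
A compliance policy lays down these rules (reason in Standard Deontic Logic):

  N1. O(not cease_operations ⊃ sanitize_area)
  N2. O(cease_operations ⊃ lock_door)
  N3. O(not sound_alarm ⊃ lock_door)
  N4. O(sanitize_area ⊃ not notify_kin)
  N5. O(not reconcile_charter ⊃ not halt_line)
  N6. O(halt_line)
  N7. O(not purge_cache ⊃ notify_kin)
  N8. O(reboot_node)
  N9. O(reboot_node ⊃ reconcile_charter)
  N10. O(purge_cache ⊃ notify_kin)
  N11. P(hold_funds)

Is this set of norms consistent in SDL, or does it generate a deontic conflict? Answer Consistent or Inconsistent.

Premise 5 is O(not reconcile_charter ⊃ not halt_line), but O(not reconcile_charter) is not derivable from the premises, so it does not yield O(not halt_line).
So O(not halt_line) is not derivable, and the apparent clash with O(halt_line) does not arise.
A world satisfying every obligation exists (e.g. cease_operations=true, halt_line=true, hold_funds=false, lock_door=true, notify_kin=true, purge_cache=false, reboot_node=true, reconcile_charter=true, sanitize_area=false, sound_alarm=false); no atom is both obligatory and forbidden, so the set is consistent.

Consistent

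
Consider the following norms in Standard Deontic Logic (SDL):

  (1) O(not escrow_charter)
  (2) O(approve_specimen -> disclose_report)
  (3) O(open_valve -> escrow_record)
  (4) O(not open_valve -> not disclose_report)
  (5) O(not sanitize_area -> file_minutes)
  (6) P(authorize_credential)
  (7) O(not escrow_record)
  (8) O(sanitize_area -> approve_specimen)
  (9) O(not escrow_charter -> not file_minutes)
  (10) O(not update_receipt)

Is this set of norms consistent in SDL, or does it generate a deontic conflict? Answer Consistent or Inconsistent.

From premise 7 we have O(not escrow_record).
Premise 3, O(open_valve -> escrow_record), contraposes to O(not escrow_record -> not open_valve); with O(not escrow_record) we get O(not open_valve).
Premise 4 is O(not open_valve -> not disclose_report); since O(not open_valve), deontic closure gives O(not disclose_report).
Premise 2 is O(approve_specimen -> disclose_report); contrapositively O(not disclose_report -> not approve_specimen). Since O(not disclose_report) holds, K gives O(not approve_specimen).
Premise 8 is O(sanitize_area -> approve_specimen); contrapositively O(not approve_specimen -> not sanitize_area). Since O(not approve_specimen) holds, K gives O(not sanitize_area).
With premise 5, O(not sanitize_area -> file_minutes), the K-axiom yields O(file_minutes).
Premise 9, O(not escrow_charter -> not file_minutes), contraposes to O(file_minutes -> escrow_charter); with O(file_minutes) we get O(escrow_charter).
However, premise 1 gives O(not escrow_charter).
We now have both O(escrow_charter) and O(not escrow_charter) — escrow_charter is simultaneously obligatory and forbidden, violating the D-axiom.

Inconsistent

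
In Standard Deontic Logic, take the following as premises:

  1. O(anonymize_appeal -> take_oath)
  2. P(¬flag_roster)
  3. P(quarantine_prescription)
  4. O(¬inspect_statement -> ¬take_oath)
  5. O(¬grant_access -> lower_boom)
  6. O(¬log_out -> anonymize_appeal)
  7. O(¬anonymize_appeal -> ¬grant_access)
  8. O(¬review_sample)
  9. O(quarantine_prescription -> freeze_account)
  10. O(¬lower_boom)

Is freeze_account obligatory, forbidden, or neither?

Premise 9 is O(quarantine_prescription -> freeze_account), but O(quarantine_prescription) is not derivable from the premises (the permission P(quarantine_prescription) asserts only ¬O(¬quarantine_prescription), not O(quarantine_prescription)), so it does not yield O(freeze_account).
No premise or chain of K-axiom applications forces O(freeze_account), and none forces O(¬freeze_account). So freeze_account is neither obligatory nor forbidden under these norms.

Neither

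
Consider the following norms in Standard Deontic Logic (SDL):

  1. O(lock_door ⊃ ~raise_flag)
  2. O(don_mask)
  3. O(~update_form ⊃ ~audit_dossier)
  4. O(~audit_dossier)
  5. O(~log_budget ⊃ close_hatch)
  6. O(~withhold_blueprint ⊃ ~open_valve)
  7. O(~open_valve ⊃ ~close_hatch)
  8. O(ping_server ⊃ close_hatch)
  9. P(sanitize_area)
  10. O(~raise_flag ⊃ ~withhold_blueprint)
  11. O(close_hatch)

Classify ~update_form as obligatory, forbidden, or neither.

Premise 3 is O(~update_form ⊃ ~audit_dossier); even if O(~audit_dossier) held, inferring O(~update_form) would be affirming the consequent — invalid.
No premise or chain of K-axiom applications forces O(~update_form), and none forces O(update_form). So ~update_form is neither obligatory nor forbidden under these norms.

Neither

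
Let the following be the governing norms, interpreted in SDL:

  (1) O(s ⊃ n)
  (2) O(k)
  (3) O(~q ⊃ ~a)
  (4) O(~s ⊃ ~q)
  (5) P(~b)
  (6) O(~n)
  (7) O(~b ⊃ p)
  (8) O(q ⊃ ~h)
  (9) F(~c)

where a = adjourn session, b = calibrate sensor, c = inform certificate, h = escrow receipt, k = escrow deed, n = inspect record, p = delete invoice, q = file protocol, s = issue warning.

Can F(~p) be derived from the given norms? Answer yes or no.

Premise 7 is O(~b ⊃ p), but O(~b) is not derivable from the premises (the permission P(~b) asserts only ~O(b), not O(~b)), so it does not yield O(p).
No other premise forces O(p). An ideal world satisfying every premise can still have ~p true, so F(~p) is not derivable.

No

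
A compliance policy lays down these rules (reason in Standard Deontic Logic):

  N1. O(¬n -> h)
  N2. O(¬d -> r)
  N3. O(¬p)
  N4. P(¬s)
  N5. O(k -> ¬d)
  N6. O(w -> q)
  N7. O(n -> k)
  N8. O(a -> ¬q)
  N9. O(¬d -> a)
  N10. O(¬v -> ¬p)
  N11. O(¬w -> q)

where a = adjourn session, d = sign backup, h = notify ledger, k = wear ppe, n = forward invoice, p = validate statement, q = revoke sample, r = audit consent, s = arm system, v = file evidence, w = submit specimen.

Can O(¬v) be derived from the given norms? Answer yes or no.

Premise 10 is O(¬v -> ¬p); even if O(¬p) held, inferring O(¬v) would be affirming the consequent — invalid.
No other premise forces O(¬v). An ideal world satisfying every premise can still have ¬v false, so O(¬v) is not derivable.

No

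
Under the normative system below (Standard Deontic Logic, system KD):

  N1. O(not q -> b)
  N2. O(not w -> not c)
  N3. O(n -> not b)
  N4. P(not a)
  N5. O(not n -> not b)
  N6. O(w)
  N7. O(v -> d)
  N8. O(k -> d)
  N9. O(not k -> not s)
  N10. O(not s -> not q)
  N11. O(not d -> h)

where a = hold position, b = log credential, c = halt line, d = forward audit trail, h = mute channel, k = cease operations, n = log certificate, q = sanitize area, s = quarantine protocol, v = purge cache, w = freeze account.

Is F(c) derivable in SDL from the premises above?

Premise 2 is O(not w -> not c), but O(not w) is not derivable from the premises, so it does not yield O(not c).
No other premise forces O(not c). An ideal world satisfying every premise can still have c true, so F(c) is not derivable.

No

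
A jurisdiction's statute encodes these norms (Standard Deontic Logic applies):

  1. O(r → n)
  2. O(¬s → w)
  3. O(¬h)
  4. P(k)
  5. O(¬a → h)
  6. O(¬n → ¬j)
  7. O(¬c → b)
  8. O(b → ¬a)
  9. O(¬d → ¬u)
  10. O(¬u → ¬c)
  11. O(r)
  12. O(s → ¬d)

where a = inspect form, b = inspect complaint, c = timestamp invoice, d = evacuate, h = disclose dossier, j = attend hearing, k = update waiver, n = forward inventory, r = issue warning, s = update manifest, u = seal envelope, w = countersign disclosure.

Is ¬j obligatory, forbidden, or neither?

Neither

Premise 6 is O(¬n → ¬j), but O(¬n) is not derivable from the premises, so it does not yield O(¬j).
No premise or chain of K-axiom applications forces O(¬j), and none forces O(j). So ¬j is neither obligatory nor forbidden under these norms.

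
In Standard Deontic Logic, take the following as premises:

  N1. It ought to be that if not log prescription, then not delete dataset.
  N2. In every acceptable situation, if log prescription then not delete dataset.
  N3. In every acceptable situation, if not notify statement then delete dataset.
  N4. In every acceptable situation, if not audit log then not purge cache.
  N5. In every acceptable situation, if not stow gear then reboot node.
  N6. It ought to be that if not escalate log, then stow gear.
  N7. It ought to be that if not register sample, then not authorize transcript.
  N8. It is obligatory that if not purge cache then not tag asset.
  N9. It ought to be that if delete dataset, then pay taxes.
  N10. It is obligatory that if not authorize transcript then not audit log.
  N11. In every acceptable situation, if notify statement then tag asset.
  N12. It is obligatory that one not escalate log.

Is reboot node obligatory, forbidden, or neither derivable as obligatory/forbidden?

Neither

Premise 5 is O(¬stow_gear → reboot_node), but O(¬stow_gear) is not derivable from the premises, so it does not yield O(reboot_node).
No premise or chain of K-axiom applications forces O(reboot_node), and none forces O(¬reboot_node). So reboot_node is neither obligatory nor forbidden under these norms.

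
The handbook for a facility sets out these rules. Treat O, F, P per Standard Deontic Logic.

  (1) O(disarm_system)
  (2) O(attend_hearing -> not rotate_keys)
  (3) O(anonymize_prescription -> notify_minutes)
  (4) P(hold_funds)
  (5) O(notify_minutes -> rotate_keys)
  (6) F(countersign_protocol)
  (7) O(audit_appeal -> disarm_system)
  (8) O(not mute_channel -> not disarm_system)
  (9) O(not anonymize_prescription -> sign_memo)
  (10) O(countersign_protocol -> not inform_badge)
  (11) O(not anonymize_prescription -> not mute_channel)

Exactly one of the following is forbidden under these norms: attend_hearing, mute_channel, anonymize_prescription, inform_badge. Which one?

attend_hearing

Premise 1 states O(disarm_system) outright.
The contrapositive of premise 8 (O(not mute_channel -> not disarm_system)) is O(disarm_system -> mute_channel), and O(disarm_system) is already established, so O(mute_channel).
The contrapositive of premise 11 (O(not anonymize_prescription -> not mute_channel)) is O(mute_channel -> anonymize_prescription), and O(mute_channel) is already established, so O(anonymize_prescription).
Premise 3 is O(anonymize_prescription -> notify_minutes); since O(anonymize_prescription), deontic closure gives O(notify_minutes).
With premise 5, O(notify_minutes -> rotate_keys), the K-axiom yields O(rotate_keys).
Premise 2 is O(attend_hearing -> not rotate_keys); contrapositively O(rotate_keys -> not attend_hearing). Since O(rotate_keys) holds, K gives O(not attend_hearing).
So O(not attend_hearing) holds, i.e. attend_hearing is forbidden. None of the other listed options is forbidden under the premises.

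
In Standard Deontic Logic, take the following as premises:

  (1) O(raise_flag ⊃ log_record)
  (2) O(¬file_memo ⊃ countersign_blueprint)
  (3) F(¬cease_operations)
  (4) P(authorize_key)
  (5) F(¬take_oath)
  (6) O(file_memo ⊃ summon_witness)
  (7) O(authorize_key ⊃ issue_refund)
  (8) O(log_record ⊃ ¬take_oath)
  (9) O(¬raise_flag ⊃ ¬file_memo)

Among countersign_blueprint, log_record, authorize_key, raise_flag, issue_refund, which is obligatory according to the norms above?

countersign_blueprint

F(¬take_oath) at premise 5 means O(take_oath).
The contrapositive of premise 8 (O(log_record ⊃ ¬take_oath)) is O(take_oath ⊃ ¬log_record), and O(take_oath) is already established, so O(¬log_record).
Premise 1 is O(raise_flag ⊃ log_record); contrapositively O(¬log_record ⊃ ¬raise_flag). Since O(¬log_record) holds, K gives O(¬raise_flag).
Applying K to premise 9 (O(¬raise_flag ⊃ ¬file_memo)) and O(¬raise_flag) yields O(¬file_memo).
Premise 2 is O(¬file_memo ⊃ countersign_blueprint); since O(¬file_memo), deontic closure gives O(countersign_blueprint).
So O(countersign_blueprint) holds — countersign_blueprint is obligatory. None of the other listed options is made obligatory by any chain of premises.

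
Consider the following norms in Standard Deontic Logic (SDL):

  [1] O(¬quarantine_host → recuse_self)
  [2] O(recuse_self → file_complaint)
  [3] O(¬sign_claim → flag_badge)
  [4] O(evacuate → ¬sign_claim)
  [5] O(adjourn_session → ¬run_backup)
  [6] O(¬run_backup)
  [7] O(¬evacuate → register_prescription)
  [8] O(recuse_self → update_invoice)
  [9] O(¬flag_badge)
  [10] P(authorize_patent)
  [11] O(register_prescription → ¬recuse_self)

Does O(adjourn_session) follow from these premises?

Premise 5 is O(adjourn_session → ¬run_backup); even if O(¬run_backup) held, inferring O(adjourn_session) would be affirming the consequent — invalid.
No other premise forces O(adjourn_session). An ideal world satisfying every premise can still have adjourn_session false, so O(adjourn_session) is not derivable.

No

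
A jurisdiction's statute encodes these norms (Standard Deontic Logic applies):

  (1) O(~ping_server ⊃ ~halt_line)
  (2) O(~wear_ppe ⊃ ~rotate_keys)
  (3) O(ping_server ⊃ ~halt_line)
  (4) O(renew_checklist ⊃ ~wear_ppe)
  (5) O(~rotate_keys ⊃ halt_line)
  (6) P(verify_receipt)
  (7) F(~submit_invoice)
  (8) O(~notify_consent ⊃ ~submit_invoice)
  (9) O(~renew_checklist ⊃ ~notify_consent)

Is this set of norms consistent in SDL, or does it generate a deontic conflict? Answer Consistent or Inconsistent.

Inconsistent

By case analysis on ~ping_server: premise 1 gives O(~ping_server ⊃ ~halt_line) and premise 3 gives O(ping_server ⊃ ~halt_line), so O(~halt_line) either way.
Premise 5, O(~rotate_keys ⊃ halt_line), contraposes to O(~halt_line ⊃ rotate_keys); with O(~halt_line) we get O(rotate_keys).
The contrapositive of premise 2 (O(~wear_ppe ⊃ ~rotate_keys)) is O(rotate_keys ⊃ wear_ppe), and O(rotate_keys) is already established, so O(wear_ppe).
The contrapositive of premise 4 (O(renew_checklist ⊃ ~wear_ppe)) is O(wear_ppe ⊃ ~renew_checklist), and O(wear_ppe) is already established, so O(~renew_checklist).
From O(~renew_checklist) and premise 9, O(~renew_checklist ⊃ ~notify_consent), we obtain O(~notify_consent).
From O(~notify_consent) and premise 8, O(~notify_consent ⊃ ~submit_invoice), we obtain O(~submit_invoice).
But premise 7, F(~submit_invoice), means O(submit_invoice).
We now have both O(~submit_invoice) and O(submit_invoice) — submit_invoice is simultaneously obligatory and forbidden, violating the D-axiom.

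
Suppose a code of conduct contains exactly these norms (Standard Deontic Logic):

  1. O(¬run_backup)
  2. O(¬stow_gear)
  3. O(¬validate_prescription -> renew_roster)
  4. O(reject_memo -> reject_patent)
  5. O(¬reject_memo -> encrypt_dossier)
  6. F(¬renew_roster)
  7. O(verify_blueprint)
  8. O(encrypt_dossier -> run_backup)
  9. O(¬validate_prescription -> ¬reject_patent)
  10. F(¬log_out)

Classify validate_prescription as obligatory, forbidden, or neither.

Premise 1 gives O(¬run_backup).
Premise 8 is O(encrypt_dossier -> run_backup); contrapositively O(¬run_backup -> ¬encrypt_dossier). Since O(¬run_backup) holds, K gives O(¬encrypt_dossier).
Premise 5, O(¬reject_memo -> encrypt_dossier), contraposes to O(¬encrypt_dossier -> reject_memo); with O(¬encrypt_dossier) we get O(reject_memo).
From O(reject_memo) and premise 4, O(reject_memo -> reject_patent), we obtain O(reject_patent).
Premise 9, O(¬validate_prescription -> ¬reject_patent), contraposes to O(reject_patent -> validate_prescription); with O(reject_patent) we get O(validate_prescription).
Premises 2, 3, 6, 7, 10 do not contribute to this derivation.
Hence validate_prescription is obligatory.

Obligatory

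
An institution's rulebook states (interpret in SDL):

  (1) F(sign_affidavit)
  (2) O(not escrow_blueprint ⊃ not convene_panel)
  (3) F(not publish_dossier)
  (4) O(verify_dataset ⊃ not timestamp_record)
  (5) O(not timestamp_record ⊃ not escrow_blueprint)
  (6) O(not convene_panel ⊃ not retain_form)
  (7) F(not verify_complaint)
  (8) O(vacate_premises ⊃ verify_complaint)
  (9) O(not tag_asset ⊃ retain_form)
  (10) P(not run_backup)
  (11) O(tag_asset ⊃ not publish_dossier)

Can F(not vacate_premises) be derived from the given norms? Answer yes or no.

No

Premise 8 is O(vacate_premises ⊃ verify_complaint); even if O(verify_complaint) held, inferring O(vacate_premises) would be affirming the consequent — invalid.
No other premise forces O(vacate_premises). An ideal world satisfying every premise can still have not vacate_premises true, so F(not vacate_premises) is not derivable.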